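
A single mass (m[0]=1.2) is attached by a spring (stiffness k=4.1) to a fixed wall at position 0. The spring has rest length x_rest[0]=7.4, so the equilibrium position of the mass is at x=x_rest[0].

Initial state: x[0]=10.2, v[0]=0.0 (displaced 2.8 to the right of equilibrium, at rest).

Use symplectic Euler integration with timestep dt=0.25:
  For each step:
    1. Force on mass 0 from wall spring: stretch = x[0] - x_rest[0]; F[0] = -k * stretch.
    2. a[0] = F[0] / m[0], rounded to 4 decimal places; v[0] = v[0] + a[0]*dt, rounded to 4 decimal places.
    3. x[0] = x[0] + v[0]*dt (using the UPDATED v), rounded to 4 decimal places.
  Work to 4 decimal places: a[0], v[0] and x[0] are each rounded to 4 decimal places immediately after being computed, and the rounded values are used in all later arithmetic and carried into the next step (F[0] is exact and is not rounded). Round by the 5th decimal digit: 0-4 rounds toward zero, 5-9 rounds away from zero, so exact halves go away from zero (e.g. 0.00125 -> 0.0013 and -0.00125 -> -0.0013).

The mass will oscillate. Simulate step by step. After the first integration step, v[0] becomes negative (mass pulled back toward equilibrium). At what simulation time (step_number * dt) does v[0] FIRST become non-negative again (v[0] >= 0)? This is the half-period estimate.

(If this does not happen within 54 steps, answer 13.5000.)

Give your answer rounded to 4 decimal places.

Answer: 1.7500

Derivation:
Step 0: x=[10.2000] v=[0.0000]
Step 1: x=[9.6021] v=[-2.3917]
Step 2: x=[8.5339] v=[-4.2727]
Step 3: x=[7.2236] v=[-5.2413]
Step 4: x=[5.9510] v=[-5.0906]
Step 5: x=[4.9878] v=[-3.8529]
Step 6: x=[4.5397] v=[-1.7925]
Step 7: x=[4.7024] v=[0.6507]
First v>=0 after going negative at step 7, time=1.7500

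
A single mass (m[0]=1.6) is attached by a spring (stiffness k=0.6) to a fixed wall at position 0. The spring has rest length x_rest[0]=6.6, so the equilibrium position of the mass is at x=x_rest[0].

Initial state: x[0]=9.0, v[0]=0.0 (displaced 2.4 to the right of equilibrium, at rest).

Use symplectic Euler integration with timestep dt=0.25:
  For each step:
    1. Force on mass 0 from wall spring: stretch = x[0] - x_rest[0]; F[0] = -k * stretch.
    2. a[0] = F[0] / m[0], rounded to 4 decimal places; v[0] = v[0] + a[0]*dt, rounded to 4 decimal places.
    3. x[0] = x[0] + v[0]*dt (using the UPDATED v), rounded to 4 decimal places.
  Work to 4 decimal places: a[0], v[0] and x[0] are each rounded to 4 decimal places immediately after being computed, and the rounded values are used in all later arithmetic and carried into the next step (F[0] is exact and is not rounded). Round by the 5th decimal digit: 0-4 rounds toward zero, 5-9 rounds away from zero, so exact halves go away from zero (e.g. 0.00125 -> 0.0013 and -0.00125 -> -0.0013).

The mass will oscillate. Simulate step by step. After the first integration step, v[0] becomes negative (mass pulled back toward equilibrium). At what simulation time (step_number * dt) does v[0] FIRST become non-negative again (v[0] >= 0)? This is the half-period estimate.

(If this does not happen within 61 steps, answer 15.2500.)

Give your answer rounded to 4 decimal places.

Step 0: x=[9.0000] v=[0.0000]
Step 1: x=[8.9438] v=[-0.2250]
Step 2: x=[8.8326] v=[-0.4447]
Step 3: x=[8.6691] v=[-0.6540]
Step 4: x=[8.4571] v=[-0.8480]
Step 5: x=[8.2016] v=[-1.0221]
Step 6: x=[7.9085] v=[-1.1723]
Step 7: x=[7.5848] v=[-1.2950]
Step 8: x=[7.2380] v=[-1.3873]
Step 9: x=[6.8762] v=[-1.4471]
Step 10: x=[6.5080] v=[-1.4730]
Step 11: x=[6.1419] v=[-1.4644]
Step 12: x=[5.7865] v=[-1.4215]
Step 13: x=[5.4502] v=[-1.3452]
Step 14: x=[5.1409] v=[-1.2374]
Step 15: x=[4.8658] v=[-1.1006]
Step 16: x=[4.6313] v=[-0.9380]
Step 17: x=[4.4430] v=[-0.7534]
Step 18: x=[4.3052] v=[-0.5512]
Step 19: x=[4.2212] v=[-0.3361]
Step 20: x=[4.1929] v=[-0.1131]
Step 21: x=[4.2211] v=[0.1126]
First v>=0 after going negative at step 21, time=5.2500

Answer: 5.2500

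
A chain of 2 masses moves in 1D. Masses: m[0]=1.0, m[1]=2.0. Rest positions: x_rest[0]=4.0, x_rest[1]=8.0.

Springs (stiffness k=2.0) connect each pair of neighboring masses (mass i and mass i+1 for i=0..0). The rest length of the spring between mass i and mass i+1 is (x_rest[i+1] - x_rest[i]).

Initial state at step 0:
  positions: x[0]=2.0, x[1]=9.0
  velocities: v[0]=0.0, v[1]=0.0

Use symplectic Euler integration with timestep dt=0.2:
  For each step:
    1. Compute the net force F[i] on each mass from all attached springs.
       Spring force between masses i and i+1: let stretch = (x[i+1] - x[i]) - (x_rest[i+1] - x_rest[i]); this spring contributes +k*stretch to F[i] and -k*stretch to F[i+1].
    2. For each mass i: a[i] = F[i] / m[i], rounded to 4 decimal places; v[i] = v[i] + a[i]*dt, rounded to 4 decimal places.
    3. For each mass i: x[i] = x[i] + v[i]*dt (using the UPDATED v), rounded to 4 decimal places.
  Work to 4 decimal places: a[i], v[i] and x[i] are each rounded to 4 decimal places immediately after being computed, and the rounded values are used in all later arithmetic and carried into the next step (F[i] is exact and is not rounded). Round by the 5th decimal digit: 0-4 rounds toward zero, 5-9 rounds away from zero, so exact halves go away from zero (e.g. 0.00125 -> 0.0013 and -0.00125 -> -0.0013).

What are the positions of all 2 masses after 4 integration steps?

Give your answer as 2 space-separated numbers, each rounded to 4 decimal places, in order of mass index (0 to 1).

Step 0: x=[2.0000 9.0000] v=[0.0000 0.0000]
Step 1: x=[2.2400 8.8800] v=[1.2000 -0.6000]
Step 2: x=[2.6912 8.6544] v=[2.2560 -1.1280]
Step 3: x=[3.2995 8.3503] v=[3.0413 -1.5206]
Step 4: x=[3.9918 8.0041] v=[3.4616 -1.7308]

Answer: 3.9918 8.0041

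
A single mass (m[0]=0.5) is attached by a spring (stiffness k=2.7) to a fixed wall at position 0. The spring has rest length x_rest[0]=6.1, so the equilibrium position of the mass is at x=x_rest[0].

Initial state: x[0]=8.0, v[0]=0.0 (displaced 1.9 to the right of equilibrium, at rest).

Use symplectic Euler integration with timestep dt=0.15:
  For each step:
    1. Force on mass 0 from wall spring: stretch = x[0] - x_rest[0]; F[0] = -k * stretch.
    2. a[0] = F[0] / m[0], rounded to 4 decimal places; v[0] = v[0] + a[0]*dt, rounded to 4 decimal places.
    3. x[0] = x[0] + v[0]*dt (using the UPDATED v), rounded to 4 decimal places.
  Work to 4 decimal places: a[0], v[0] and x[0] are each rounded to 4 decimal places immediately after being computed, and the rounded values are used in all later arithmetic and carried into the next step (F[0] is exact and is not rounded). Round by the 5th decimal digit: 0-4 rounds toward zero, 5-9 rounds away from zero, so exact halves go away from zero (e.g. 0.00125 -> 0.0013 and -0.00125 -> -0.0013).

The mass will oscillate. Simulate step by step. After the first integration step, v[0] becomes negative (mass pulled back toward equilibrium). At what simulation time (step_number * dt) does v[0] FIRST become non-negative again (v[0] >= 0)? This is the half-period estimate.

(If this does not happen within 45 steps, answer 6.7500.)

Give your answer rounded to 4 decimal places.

Step 0: x=[8.0000] v=[0.0000]
Step 1: x=[7.7692] v=[-1.5390]
Step 2: x=[7.3355] v=[-2.8911]
Step 3: x=[6.7517] v=[-3.8919]
Step 4: x=[6.0887] v=[-4.4198]
Step 5: x=[5.4271] v=[-4.4107]
Step 6: x=[4.8473] v=[-3.8656]
Step 7: x=[4.4197] v=[-2.8509]
Step 8: x=[4.1962] v=[-1.4899]
Step 9: x=[4.2040] v=[0.0522]
First v>=0 after going negative at step 9, time=1.3500

Answer: 1.3500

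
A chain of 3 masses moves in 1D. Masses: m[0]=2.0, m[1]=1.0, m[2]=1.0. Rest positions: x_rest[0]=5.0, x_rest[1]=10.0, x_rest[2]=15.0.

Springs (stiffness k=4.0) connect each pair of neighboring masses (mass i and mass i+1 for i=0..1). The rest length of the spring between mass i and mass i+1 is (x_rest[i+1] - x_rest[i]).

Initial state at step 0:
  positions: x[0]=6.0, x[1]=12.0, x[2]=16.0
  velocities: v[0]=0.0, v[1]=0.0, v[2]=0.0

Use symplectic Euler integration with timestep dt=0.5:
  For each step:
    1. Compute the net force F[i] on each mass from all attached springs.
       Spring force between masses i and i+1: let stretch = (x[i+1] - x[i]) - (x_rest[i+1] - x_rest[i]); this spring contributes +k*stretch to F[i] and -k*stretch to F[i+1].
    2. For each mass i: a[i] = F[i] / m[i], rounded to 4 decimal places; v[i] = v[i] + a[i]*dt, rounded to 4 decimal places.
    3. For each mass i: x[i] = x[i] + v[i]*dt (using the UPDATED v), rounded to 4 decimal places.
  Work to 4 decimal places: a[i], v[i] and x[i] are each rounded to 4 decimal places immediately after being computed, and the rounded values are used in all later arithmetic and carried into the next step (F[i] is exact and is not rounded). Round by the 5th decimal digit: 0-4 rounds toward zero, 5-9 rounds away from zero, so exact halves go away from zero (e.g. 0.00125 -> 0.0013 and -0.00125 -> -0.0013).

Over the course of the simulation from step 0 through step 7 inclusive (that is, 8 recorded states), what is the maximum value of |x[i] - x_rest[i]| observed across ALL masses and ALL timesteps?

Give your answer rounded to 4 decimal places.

Answer: 2.5313

Derivation:
Step 0: x=[6.0000 12.0000 16.0000] v=[0.0000 0.0000 0.0000]
Step 1: x=[6.5000 10.0000 17.0000] v=[1.0000 -4.0000 2.0000]
Step 2: x=[6.2500 11.5000 16.0000] v=[-0.5000 3.0000 -2.0000]
Step 3: x=[6.1250 12.2500 15.5000] v=[-0.2500 1.5000 -1.0000]
Step 4: x=[6.5625 10.1250 16.7500] v=[0.8750 -4.2500 2.5000]
Step 5: x=[6.2813 11.0625 16.3750] v=[-0.5625 1.8750 -0.7500]
Step 6: x=[5.8907 12.5313 15.6875] v=[-0.7813 2.9376 -1.3750]
Step 7: x=[6.3204 10.5157 16.8438] v=[0.8593 -4.0312 2.3126]
Max displacement = 2.5313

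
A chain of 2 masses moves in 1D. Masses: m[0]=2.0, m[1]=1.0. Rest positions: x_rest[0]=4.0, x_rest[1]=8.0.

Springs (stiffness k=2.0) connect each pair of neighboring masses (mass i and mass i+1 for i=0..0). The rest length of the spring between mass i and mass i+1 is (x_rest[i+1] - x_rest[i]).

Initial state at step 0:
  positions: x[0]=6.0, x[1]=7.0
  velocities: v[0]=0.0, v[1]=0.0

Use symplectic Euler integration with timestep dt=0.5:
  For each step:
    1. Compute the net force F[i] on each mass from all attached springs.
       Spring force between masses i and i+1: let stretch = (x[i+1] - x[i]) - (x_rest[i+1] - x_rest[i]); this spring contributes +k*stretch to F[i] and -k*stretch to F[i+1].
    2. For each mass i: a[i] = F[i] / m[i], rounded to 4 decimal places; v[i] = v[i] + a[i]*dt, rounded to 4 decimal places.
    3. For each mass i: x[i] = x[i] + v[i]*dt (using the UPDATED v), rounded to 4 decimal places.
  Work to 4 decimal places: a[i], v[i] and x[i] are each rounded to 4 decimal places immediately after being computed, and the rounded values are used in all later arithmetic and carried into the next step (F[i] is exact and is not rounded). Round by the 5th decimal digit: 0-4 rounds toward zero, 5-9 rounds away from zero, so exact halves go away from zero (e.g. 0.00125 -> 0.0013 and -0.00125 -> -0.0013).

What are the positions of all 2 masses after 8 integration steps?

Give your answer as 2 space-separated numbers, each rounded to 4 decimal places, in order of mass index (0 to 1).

Step 0: x=[6.0000 7.0000] v=[0.0000 0.0000]
Step 1: x=[5.2500 8.5000] v=[-1.5000 3.0000]
Step 2: x=[4.3125 10.3750] v=[-1.8750 3.7500]
Step 3: x=[3.8906 11.2188] v=[-0.8438 1.6875]
Step 4: x=[4.3008 10.3985] v=[0.8203 -1.6407]
Step 5: x=[5.2354 8.5293] v=[1.8692 -3.7384]
Step 6: x=[5.9935 7.0132] v=[1.5162 -3.0323]
Step 7: x=[6.0066 6.9872] v=[0.0261 -0.0520]
Step 8: x=[5.2648 8.4709] v=[-1.4836 2.9674]

Answer: 5.2648 8.4709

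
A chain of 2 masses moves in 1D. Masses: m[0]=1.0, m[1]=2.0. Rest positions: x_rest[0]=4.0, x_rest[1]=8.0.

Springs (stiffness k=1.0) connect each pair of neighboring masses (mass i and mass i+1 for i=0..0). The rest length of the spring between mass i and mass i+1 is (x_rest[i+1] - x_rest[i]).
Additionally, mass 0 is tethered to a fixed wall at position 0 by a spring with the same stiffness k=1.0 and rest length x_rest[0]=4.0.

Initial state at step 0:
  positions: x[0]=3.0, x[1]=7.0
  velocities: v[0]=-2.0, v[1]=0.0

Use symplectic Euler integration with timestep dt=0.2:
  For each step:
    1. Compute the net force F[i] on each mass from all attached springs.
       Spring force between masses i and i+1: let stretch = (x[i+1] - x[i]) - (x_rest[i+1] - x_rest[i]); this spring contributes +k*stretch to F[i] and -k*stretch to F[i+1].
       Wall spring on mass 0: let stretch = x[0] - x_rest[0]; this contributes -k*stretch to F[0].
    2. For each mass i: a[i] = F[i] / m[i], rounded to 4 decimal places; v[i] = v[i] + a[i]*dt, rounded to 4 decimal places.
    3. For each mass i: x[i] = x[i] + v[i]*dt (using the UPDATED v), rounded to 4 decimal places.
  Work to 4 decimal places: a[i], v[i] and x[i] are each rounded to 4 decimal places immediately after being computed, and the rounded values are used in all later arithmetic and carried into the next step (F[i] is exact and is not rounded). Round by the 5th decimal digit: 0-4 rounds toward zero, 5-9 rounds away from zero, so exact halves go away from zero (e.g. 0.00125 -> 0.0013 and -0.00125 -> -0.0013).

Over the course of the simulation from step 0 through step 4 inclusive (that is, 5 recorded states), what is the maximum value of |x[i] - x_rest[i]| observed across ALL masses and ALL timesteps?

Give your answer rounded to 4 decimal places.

Step 0: x=[3.0000 7.0000] v=[-2.0000 0.0000]
Step 1: x=[2.6400 7.0000] v=[-1.8000 0.0000]
Step 2: x=[2.3488 6.9928] v=[-1.4560 -0.0360]
Step 3: x=[2.1494 6.9727] v=[-0.9970 -0.1004]
Step 4: x=[2.0570 6.9362] v=[-0.4622 -0.1827]
Max displacement = 1.9430

Answer: 1.9430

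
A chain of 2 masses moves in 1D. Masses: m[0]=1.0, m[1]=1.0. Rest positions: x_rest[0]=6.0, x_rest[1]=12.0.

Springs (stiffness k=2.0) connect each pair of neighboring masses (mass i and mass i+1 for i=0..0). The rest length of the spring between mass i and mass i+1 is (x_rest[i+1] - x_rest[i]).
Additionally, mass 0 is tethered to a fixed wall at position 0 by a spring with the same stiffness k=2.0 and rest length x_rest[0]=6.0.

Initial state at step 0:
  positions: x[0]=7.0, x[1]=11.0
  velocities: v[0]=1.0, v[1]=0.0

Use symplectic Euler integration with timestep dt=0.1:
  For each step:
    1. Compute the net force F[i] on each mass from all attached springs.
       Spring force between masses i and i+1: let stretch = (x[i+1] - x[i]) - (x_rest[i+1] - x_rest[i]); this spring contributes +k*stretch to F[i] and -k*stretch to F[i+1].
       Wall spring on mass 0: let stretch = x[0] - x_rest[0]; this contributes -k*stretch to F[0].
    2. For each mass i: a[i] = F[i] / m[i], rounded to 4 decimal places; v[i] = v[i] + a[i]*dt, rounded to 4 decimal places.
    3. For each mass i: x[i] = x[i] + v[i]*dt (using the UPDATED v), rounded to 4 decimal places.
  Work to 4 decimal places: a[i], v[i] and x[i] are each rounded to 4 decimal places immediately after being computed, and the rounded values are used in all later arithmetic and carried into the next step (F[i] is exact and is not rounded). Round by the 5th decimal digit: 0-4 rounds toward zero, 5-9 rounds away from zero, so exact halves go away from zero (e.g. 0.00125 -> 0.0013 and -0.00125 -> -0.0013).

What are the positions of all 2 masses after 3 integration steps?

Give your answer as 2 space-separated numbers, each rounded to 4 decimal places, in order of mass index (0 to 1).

Step 0: x=[7.0000 11.0000] v=[1.0000 0.0000]
Step 1: x=[7.0400 11.0400] v=[0.4000 0.4000]
Step 2: x=[7.0192 11.1200] v=[-0.2080 0.8000]
Step 3: x=[6.9400 11.2380] v=[-0.7917 1.1798]

Answer: 6.9400 11.2380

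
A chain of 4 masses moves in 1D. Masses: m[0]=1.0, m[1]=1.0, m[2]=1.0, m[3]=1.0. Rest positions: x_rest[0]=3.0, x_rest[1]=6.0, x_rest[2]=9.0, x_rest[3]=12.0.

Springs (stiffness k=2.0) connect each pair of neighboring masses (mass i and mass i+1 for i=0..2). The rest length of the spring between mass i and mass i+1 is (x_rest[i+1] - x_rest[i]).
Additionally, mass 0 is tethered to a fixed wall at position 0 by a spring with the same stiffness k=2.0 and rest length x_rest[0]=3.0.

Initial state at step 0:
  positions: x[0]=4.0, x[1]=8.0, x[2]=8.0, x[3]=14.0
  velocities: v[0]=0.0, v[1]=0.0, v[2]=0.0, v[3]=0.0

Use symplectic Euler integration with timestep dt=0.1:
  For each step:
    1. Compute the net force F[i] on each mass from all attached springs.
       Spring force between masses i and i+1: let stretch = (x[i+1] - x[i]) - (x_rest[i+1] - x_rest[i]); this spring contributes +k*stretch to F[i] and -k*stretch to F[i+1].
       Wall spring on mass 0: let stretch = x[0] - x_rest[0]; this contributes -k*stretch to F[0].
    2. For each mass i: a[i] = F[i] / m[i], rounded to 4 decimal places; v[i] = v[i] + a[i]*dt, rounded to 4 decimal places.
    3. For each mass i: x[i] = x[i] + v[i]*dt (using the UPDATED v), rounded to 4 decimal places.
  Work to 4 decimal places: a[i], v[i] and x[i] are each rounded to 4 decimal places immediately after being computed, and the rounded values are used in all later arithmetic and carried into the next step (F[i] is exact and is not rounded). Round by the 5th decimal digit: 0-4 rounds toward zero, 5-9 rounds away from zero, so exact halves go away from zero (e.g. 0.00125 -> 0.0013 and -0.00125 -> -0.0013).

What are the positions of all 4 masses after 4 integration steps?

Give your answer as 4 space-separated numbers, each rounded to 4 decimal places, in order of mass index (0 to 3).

Step 0: x=[4.0000 8.0000 8.0000 14.0000] v=[0.0000 0.0000 0.0000 0.0000]
Step 1: x=[4.0000 7.9200 8.1200 13.9400] v=[0.0000 -0.8000 1.2000 -0.6000]
Step 2: x=[3.9984 7.7656 8.3524 13.8236] v=[-0.0160 -1.5440 2.3240 -1.1640]
Step 3: x=[3.9922 7.5476 8.6825 13.6578] v=[-0.0622 -2.1801 3.3009 -1.6582]
Step 4: x=[3.9772 7.2812 9.0894 13.4525] v=[-0.1496 -2.6642 4.0690 -2.0533]

Answer: 3.9772 7.2812 9.0894 13.4525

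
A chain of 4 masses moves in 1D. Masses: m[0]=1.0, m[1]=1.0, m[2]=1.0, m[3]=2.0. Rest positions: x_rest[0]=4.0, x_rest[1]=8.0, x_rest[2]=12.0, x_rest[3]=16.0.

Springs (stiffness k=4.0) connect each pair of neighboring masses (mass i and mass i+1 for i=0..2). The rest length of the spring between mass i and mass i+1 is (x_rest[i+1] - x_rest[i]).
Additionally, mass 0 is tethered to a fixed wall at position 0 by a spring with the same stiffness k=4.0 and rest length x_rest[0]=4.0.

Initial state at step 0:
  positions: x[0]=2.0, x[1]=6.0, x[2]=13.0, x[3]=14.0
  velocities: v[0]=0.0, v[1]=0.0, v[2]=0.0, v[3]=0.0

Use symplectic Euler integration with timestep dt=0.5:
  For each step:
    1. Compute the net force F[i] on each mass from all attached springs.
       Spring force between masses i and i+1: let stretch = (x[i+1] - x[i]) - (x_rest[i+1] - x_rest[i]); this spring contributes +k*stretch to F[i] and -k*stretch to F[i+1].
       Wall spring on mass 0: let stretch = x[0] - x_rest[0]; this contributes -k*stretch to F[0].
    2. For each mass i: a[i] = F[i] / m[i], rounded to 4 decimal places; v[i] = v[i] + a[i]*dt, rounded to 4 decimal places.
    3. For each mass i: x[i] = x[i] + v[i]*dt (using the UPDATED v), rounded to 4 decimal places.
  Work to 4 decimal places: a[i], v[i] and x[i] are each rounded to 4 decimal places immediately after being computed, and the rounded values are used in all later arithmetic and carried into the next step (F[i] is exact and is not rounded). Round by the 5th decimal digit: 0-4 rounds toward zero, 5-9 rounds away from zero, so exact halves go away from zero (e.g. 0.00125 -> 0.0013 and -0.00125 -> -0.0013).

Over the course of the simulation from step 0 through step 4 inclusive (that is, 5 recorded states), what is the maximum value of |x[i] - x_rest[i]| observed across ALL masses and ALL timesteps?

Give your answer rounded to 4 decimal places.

Answer: 5.0000

Derivation:
Step 0: x=[2.0000 6.0000 13.0000 14.0000] v=[0.0000 0.0000 0.0000 0.0000]
Step 1: x=[4.0000 9.0000 7.0000 15.5000] v=[4.0000 6.0000 -12.0000 3.0000]
Step 2: x=[7.0000 5.0000 11.5000 14.7500] v=[6.0000 -8.0000 9.0000 -1.5000]
Step 3: x=[1.0000 9.5000 12.7500 14.3750] v=[-12.0000 9.0000 2.5000 -0.7500]
Step 4: x=[2.5000 8.7500 12.3750 15.1875] v=[3.0000 -1.5000 -0.7500 1.6250]
Max displacement = 5.0000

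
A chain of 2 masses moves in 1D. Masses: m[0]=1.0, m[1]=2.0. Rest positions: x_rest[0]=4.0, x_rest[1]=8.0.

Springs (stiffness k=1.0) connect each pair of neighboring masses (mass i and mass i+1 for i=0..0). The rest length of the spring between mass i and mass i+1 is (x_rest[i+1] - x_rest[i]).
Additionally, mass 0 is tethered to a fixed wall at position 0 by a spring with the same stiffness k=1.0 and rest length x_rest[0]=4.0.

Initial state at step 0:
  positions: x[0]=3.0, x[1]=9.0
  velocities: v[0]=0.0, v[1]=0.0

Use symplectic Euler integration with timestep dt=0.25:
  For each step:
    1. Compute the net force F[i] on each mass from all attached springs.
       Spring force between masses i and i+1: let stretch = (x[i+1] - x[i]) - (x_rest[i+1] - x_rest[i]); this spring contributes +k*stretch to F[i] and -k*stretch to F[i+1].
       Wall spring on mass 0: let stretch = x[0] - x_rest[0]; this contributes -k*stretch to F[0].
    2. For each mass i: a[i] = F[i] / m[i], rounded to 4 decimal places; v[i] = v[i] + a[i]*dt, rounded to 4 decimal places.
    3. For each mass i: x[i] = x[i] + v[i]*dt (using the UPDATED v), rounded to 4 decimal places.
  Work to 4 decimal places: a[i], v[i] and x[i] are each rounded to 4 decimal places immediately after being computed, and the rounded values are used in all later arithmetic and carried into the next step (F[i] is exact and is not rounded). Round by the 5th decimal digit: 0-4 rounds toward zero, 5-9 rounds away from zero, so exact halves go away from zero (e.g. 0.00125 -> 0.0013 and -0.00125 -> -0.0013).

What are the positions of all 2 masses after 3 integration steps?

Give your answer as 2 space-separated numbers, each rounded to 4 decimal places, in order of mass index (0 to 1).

Answer: 3.9922 8.6629

Derivation:
Step 0: x=[3.0000 9.0000] v=[0.0000 0.0000]
Step 1: x=[3.1875 8.9375] v=[0.7500 -0.2500]
Step 2: x=[3.5352 8.8203] v=[1.3906 -0.4688]
Step 3: x=[3.9922 8.6629] v=[1.8281 -0.6295]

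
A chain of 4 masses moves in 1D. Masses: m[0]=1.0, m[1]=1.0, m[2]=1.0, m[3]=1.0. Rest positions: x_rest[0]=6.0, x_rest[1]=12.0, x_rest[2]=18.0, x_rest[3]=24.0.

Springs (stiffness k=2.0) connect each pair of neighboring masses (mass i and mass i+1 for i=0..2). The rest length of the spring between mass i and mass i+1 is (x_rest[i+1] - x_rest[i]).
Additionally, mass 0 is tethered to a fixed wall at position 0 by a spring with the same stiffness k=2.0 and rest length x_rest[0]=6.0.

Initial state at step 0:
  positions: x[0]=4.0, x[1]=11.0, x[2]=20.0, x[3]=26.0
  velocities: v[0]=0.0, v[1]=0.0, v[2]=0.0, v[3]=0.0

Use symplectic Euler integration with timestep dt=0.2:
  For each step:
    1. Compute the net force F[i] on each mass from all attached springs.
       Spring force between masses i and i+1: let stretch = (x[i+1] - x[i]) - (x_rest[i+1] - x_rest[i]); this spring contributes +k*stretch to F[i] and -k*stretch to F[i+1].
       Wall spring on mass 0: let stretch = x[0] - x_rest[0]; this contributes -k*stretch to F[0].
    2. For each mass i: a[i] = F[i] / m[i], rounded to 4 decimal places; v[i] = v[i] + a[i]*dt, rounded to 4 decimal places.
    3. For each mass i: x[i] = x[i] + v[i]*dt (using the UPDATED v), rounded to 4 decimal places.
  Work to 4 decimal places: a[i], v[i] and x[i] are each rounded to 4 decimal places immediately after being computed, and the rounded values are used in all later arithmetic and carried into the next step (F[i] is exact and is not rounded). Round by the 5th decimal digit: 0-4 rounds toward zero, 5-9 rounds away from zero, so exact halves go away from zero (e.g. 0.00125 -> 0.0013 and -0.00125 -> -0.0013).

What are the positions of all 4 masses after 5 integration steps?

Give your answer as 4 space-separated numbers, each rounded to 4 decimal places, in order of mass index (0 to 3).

Step 0: x=[4.0000 11.0000 20.0000 26.0000] v=[0.0000 0.0000 0.0000 0.0000]
Step 1: x=[4.2400 11.1600 19.7600 26.0000] v=[1.2000 0.8000 -1.2000 0.0000]
Step 2: x=[4.6944 11.4544 19.3312 25.9808] v=[2.2720 1.4720 -2.1440 -0.0960]
Step 3: x=[5.3140 11.8381 18.8042 25.9096] v=[3.0982 1.9187 -2.6349 -0.3558]
Step 4: x=[6.0304 12.2572 18.2884 25.7500] v=[3.5822 2.0955 -2.5792 -0.7980]
Step 5: x=[6.7626 12.6607 17.8870 25.4735] v=[3.6608 2.0173 -2.0070 -1.3826]

Answer: 6.7626 12.6607 17.8870 25.4735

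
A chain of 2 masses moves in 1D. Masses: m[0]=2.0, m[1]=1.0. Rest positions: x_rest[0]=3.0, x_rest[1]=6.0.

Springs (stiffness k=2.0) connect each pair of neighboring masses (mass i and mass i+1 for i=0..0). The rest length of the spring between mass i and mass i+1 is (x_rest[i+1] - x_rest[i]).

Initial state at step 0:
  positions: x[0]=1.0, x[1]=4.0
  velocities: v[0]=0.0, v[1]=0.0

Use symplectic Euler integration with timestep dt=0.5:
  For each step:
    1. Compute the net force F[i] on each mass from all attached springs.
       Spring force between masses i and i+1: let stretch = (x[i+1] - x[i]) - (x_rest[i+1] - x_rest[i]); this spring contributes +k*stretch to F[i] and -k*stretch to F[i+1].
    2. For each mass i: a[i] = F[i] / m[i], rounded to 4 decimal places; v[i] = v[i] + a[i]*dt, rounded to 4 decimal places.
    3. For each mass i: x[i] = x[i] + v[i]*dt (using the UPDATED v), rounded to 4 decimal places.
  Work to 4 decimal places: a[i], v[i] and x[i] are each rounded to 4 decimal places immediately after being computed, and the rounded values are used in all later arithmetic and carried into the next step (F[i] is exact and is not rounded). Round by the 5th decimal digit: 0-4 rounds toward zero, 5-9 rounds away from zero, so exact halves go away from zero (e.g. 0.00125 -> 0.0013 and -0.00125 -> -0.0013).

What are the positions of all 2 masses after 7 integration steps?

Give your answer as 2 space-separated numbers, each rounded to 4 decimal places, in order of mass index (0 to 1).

Step 0: x=[1.0000 4.0000] v=[0.0000 0.0000]
Step 1: x=[1.0000 4.0000] v=[0.0000 0.0000]
Step 2: x=[1.0000 4.0000] v=[0.0000 0.0000]
Step 3: x=[1.0000 4.0000] v=[0.0000 0.0000]
Step 4: x=[1.0000 4.0000] v=[0.0000 0.0000]
Step 5: x=[1.0000 4.0000] v=[0.0000 0.0000]
Step 6: x=[1.0000 4.0000] v=[0.0000 0.0000]
Step 7: x=[1.0000 4.0000] v=[0.0000 0.0000]

Answer: 1.0000 4.0000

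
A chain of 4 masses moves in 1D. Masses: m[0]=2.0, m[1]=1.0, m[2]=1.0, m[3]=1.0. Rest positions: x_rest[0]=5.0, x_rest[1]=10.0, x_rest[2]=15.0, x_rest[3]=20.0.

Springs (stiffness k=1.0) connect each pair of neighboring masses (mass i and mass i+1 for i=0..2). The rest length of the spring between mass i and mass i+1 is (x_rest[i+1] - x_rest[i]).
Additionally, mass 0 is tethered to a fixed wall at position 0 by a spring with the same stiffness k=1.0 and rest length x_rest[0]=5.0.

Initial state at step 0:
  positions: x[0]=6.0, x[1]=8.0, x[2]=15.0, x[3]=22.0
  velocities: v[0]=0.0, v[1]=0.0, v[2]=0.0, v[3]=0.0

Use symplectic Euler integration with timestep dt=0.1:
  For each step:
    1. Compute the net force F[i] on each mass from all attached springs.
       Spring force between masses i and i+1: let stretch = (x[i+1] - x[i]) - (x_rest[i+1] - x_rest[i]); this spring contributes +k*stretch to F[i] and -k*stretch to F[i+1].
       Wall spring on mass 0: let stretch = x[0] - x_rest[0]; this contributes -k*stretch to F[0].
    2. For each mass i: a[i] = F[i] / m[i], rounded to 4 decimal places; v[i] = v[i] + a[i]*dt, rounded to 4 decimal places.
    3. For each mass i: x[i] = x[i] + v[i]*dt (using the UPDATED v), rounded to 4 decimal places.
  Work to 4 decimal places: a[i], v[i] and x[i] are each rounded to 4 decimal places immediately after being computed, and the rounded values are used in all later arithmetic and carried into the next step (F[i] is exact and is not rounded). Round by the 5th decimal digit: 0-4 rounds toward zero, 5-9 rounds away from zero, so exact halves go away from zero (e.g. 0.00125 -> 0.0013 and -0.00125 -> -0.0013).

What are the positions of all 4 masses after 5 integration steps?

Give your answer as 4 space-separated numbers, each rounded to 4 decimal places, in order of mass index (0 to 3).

Answer: 5.7155 8.7089 15.0101 21.7070

Derivation:
Step 0: x=[6.0000 8.0000 15.0000 22.0000] v=[0.0000 0.0000 0.0000 0.0000]
Step 1: x=[5.9800 8.0500 15.0000 21.9800] v=[-0.2000 0.5000 0.0000 -0.2000]
Step 2: x=[5.9405 8.1488 15.0003 21.9402] v=[-0.3955 0.9880 0.0030 -0.3980]
Step 3: x=[5.8823 8.2940 15.0015 21.8810] v=[-0.5821 1.4523 0.0118 -0.5920]
Step 4: x=[5.8067 8.4822 15.0044 21.8030] v=[-0.7556 1.8819 0.0290 -0.7800]
Step 5: x=[5.7155 8.7089 15.0101 21.7070] v=[-0.9122 2.2666 0.0566 -0.9599]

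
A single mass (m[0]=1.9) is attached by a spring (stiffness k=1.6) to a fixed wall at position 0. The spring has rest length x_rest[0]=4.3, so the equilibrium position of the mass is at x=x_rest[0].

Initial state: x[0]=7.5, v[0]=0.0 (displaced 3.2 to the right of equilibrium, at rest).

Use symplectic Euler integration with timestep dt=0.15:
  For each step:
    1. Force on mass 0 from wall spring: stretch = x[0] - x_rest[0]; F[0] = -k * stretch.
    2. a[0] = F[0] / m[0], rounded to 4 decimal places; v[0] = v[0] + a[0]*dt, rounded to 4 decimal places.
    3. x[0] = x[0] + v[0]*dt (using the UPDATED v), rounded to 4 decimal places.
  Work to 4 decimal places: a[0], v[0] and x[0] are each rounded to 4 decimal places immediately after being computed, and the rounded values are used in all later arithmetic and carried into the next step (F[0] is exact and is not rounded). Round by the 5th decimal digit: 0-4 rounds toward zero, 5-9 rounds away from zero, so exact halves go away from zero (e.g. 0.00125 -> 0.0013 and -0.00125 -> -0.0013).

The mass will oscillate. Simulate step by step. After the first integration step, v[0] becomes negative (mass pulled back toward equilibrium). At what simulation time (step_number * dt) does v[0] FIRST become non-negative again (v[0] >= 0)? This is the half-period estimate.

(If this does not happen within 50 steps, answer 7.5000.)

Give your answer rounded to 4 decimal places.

Step 0: x=[7.5000] v=[0.0000]
Step 1: x=[7.4394] v=[-0.4042]
Step 2: x=[7.3193] v=[-0.8008]
Step 3: x=[7.1420] v=[-1.1822]
Step 4: x=[6.9108] v=[-1.5412]
Step 5: x=[6.6302] v=[-1.8710]
Step 6: x=[6.3054] v=[-2.1653]
Step 7: x=[5.9426] v=[-2.4186]
Step 8: x=[5.5487] v=[-2.6261]
Step 9: x=[5.1311] v=[-2.7838]
Step 10: x=[4.6978] v=[-2.8888]
Step 11: x=[4.2569] v=[-2.9391]
Step 12: x=[3.8168] v=[-2.9337]
Step 13: x=[3.3859] v=[-2.8727]
Step 14: x=[2.9723] v=[-2.7572]
Step 15: x=[2.5839] v=[-2.5895]
Step 16: x=[2.2280] v=[-2.3727]
Step 17: x=[1.9114] v=[-2.1110]
Step 18: x=[1.6400] v=[-1.8093]
Step 19: x=[1.4190] v=[-1.4733]
Step 20: x=[1.2526] v=[-1.1094]
Step 21: x=[1.1439] v=[-0.7245]
Step 22: x=[1.0950] v=[-0.3258]
Step 23: x=[1.1069] v=[0.0790]
First v>=0 after going negative at step 23, time=3.4500

Answer: 3.4500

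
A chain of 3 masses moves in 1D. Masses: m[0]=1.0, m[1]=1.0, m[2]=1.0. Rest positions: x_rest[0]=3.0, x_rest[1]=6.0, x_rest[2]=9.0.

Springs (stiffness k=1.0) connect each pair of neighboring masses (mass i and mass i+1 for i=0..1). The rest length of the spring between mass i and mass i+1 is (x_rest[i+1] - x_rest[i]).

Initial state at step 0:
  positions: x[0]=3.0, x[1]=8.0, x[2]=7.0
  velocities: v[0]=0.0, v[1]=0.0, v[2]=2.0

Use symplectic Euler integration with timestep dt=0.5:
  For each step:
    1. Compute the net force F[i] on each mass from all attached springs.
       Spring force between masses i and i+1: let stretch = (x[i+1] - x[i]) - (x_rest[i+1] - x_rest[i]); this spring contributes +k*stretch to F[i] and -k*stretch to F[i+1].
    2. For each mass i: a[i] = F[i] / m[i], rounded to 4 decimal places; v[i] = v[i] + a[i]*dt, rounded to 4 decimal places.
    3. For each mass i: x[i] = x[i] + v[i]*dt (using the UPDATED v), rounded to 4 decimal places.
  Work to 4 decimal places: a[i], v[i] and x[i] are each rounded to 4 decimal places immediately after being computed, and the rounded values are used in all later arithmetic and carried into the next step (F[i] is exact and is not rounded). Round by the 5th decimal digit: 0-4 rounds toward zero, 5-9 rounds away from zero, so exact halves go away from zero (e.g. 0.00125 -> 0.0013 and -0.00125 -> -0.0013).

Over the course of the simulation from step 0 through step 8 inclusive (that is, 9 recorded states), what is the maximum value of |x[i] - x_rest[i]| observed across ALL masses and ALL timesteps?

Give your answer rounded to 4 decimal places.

Step 0: x=[3.0000 8.0000 7.0000] v=[0.0000 0.0000 2.0000]
Step 1: x=[3.5000 6.5000 9.0000] v=[1.0000 -3.0000 4.0000]
Step 2: x=[4.0000 4.8750 11.1250] v=[1.0000 -3.2500 4.2500]
Step 3: x=[3.9688 4.5938 12.4375] v=[-0.0625 -0.5625 2.6250]
Step 4: x=[3.3438 6.1173 12.5391] v=[-1.2500 3.0469 0.2032]
Step 5: x=[2.6622 8.5529 11.7853] v=[-1.3633 4.8711 -1.5077]
Step 6: x=[2.7033 10.3239 10.9734] v=[0.0821 3.5420 -1.6239]
Step 7: x=[3.8995 10.3522 10.7491] v=[2.3924 0.0565 -0.4487]
Step 8: x=[5.9589 8.8665 11.1756] v=[4.1188 -2.9714 0.8529]
Max displacement = 4.3522

Answer: 4.3522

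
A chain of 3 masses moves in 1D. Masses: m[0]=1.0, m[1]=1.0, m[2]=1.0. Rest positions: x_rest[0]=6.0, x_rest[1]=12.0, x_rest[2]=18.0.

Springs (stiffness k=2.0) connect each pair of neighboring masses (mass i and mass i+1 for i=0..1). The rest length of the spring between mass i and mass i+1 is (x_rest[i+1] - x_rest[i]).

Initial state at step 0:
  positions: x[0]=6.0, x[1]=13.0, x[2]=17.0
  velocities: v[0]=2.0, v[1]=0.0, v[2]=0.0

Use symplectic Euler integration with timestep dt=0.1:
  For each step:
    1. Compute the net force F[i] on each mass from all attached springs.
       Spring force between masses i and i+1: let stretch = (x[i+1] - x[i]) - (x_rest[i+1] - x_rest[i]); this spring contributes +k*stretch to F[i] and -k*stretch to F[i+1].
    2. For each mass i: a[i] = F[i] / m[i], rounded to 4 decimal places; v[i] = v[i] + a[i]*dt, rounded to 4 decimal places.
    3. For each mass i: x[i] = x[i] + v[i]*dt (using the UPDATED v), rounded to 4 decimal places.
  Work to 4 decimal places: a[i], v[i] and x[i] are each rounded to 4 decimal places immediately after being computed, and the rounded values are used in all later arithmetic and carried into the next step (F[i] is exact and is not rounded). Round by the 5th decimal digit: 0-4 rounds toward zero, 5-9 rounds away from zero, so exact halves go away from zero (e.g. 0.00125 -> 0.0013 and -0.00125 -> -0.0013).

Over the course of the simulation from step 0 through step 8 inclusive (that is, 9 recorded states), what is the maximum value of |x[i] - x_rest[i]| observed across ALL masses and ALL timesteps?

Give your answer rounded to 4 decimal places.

Step 0: x=[6.0000 13.0000 17.0000] v=[2.0000 0.0000 0.0000]
Step 1: x=[6.2200 12.9400 17.0400] v=[2.2000 -0.6000 0.4000]
Step 2: x=[6.4544 12.8276 17.1180] v=[2.3440 -1.1240 0.7800]
Step 3: x=[6.6963 12.6735 17.2302] v=[2.4186 -1.5406 1.1219]
Step 4: x=[6.9377 12.4910 17.3713] v=[2.4140 -1.8247 1.4106]
Step 5: x=[7.1702 12.2951 17.5348] v=[2.3247 -1.9593 1.6345]
Step 6: x=[7.3852 12.1015 17.7135] v=[2.1497 -1.9363 1.7866]
Step 7: x=[7.5745 11.9258 17.8999] v=[1.8930 -1.7572 1.8642]
Step 8: x=[7.7308 11.7825 18.0868] v=[1.5633 -1.4326 1.8694]
Max displacement = 1.7308

Answer: 1.7308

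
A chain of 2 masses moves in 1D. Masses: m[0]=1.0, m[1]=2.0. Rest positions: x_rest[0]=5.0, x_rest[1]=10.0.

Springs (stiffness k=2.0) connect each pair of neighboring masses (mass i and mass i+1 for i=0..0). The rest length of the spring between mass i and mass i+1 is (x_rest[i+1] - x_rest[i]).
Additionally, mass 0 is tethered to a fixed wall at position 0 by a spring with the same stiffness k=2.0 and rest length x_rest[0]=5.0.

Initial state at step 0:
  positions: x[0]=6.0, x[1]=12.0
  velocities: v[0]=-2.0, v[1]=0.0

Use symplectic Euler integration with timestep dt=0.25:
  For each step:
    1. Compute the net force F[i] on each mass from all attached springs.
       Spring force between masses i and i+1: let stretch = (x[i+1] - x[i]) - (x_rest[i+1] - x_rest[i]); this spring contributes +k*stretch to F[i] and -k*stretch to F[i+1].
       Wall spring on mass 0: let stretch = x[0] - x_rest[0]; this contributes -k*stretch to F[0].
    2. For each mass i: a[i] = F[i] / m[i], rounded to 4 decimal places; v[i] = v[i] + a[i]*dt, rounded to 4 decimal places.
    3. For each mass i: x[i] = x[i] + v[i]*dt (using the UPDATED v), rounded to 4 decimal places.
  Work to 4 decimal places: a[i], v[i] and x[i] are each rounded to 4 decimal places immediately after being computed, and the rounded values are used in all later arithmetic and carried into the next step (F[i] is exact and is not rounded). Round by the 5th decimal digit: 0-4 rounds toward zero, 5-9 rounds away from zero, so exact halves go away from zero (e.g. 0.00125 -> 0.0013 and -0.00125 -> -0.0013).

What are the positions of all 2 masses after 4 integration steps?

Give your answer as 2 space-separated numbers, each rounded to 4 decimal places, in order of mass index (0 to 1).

Step 0: x=[6.0000 12.0000] v=[-2.0000 0.0000]
Step 1: x=[5.5000 11.9375] v=[-2.0000 -0.2500]
Step 2: x=[5.1172 11.7852] v=[-1.5313 -0.6094]
Step 3: x=[4.9282 11.5286] v=[-0.7559 -1.0264]
Step 4: x=[4.9483 11.1720] v=[0.0802 -1.4265]

Answer: 4.9483 11.1720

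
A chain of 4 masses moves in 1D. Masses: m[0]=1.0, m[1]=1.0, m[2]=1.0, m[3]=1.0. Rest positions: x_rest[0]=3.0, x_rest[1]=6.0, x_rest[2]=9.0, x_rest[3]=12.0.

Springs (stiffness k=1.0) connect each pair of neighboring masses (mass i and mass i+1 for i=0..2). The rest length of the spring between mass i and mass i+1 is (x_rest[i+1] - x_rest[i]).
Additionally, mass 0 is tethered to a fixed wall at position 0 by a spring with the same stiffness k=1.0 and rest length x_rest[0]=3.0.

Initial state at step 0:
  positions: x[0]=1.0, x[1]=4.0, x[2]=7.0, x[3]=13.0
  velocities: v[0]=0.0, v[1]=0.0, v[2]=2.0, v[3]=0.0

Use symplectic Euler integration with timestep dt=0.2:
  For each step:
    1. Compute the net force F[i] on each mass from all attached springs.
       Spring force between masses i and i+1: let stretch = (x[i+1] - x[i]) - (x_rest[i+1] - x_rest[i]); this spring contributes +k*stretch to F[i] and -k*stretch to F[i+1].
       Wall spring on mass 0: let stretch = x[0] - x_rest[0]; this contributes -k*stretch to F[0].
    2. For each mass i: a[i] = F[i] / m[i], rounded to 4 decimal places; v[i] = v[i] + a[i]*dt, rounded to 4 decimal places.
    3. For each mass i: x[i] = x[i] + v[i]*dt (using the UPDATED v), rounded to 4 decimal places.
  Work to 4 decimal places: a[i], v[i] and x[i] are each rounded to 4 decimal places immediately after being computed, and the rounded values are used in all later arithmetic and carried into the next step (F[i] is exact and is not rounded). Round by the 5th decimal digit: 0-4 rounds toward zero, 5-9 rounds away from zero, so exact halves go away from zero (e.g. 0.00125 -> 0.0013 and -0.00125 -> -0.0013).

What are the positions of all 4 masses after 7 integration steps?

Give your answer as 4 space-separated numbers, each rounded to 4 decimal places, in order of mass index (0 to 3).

Step 0: x=[1.0000 4.0000 7.0000 13.0000] v=[0.0000 0.0000 2.0000 0.0000]
Step 1: x=[1.0800 4.0000 7.5200 12.8800] v=[0.4000 0.0000 2.6000 -0.6000]
Step 2: x=[1.2336 4.0240 8.1136 12.6656] v=[0.7680 0.1200 2.9680 -1.0720]
Step 3: x=[1.4495 4.1000 8.7257 12.3891] v=[1.0794 0.3798 3.0605 -1.3824]
Step 4: x=[1.7134 4.2550 9.2993 12.0861] v=[1.3196 0.7748 2.8680 -1.5151]
Step 5: x=[2.0104 4.5101 9.7826 11.7916] v=[1.4852 1.2753 2.4165 -1.4725]
Step 6: x=[2.3270 4.8761 10.1354 11.5367] v=[1.5831 1.8299 1.7638 -1.2743]
Step 7: x=[2.6525 5.3505 10.3338 11.3458] v=[1.6275 2.3719 0.9922 -0.9546]

Answer: 2.6525 5.3505 10.3338 11.3458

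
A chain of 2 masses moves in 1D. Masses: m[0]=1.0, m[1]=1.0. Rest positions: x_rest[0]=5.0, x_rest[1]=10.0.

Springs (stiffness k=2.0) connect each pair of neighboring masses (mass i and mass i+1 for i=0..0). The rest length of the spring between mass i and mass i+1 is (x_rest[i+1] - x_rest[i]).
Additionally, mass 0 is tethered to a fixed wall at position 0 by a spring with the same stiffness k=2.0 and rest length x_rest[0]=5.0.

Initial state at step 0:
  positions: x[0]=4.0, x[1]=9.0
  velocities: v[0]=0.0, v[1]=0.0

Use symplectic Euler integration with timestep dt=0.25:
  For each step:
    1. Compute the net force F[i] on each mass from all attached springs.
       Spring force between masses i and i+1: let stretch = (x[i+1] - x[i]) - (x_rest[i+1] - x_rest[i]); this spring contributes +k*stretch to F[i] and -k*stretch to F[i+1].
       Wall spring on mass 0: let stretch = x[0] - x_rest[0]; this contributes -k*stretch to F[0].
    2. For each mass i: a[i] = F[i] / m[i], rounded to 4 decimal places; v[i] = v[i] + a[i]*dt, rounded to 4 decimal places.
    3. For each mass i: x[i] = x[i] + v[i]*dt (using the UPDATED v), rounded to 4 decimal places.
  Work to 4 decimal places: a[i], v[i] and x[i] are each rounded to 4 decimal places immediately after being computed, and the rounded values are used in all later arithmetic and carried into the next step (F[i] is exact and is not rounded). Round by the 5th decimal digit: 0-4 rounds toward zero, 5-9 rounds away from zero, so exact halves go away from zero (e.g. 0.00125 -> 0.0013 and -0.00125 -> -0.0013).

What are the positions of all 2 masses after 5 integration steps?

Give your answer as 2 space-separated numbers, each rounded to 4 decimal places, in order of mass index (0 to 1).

Step 0: x=[4.0000 9.0000] v=[0.0000 0.0000]
Step 1: x=[4.1250 9.0000] v=[0.5000 0.0000]
Step 2: x=[4.3438 9.0156] v=[0.8750 0.0625]
Step 3: x=[4.6036 9.0723] v=[1.0390 0.2266]
Step 4: x=[4.8465 9.1954] v=[0.9716 0.4923]
Step 5: x=[5.0272 9.3999] v=[0.7228 0.8179]

Answer: 5.0272 9.3999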